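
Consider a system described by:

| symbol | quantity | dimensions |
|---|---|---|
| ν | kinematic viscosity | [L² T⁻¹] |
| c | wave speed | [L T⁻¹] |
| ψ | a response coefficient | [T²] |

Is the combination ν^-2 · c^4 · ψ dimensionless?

Sum the exponent of each base dimension across the product:
  M: −2·[ν]_M + 4·[c]_M + [ψ]_M = −2·(0) + 4·(0) + (0) = 0
  L: −2·[ν]_L + 4·[c]_L + [ψ]_L = −2·(2) + 4·(1) + (0) = 0
  T: −2·[ν]_T + 4·[c]_T + [ψ]_T = −2·(-1) + 4·(-1) + (2) = 0
All base exponents vanish — dimensionless.

yes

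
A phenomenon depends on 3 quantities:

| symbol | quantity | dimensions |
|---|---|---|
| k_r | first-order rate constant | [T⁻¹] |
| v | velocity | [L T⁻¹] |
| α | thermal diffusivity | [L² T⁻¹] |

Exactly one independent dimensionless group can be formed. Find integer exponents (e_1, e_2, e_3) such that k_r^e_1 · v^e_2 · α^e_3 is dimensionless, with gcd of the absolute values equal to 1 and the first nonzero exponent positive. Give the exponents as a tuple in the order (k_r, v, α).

L: e_1·(0) + e_2·(1) + e_3·(2) = 0
T: e_1·(-1) + e_2·(-1) + e_3·(-1) = 0
Solving this homogeneous linear system for the smallest-integer solution (first nonzero entry positive) gives (1, -2, 1).

(1, -2, 1)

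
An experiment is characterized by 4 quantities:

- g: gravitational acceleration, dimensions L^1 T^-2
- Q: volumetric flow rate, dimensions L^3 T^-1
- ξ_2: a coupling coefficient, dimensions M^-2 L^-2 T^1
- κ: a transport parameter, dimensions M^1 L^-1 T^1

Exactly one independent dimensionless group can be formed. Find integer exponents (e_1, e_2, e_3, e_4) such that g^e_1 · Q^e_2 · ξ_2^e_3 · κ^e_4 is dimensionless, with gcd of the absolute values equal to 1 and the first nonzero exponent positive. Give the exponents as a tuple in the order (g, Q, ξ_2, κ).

(1, 1, 1, 2)

M: e_1·(0) + e_2·(0) + e_3·(-2) + e_4·(1) = 0
L: e_1·(1) + e_2·(3) + e_3·(-2) + e_4·(-1) = 0
T: e_1·(-2) + e_2·(-1) + e_3·(1) + e_4·(1) = 0
Solving this homogeneous linear system for the smallest-integer solution (first nonzero entry positive) gives (1, 1, 1, 2).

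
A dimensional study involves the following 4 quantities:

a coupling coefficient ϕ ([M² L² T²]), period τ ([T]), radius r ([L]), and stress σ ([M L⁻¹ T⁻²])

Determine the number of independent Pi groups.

1

There are 4 variables and 3 base dimensions (M, L, T).
The dimension matrix has rank 3.
Independent dimensionless groups: 4 − 3 = 1.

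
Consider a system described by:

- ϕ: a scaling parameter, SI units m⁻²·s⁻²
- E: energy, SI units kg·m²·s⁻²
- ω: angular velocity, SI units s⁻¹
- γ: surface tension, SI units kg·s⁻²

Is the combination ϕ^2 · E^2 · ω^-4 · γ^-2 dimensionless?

Sum the exponent of each base dimension across the product:
  M: 2·[ϕ]_M + 2·[E]_M − 4·[ω]_M − 2·[γ]_M = 2·(0) + 2·(1) − 4·(0) − 2·(1) = 0
  L: 2·[ϕ]_L + 2·[E]_L − 4·[ω]_L − 2·[γ]_L = 2·(-2) + 2·(2) − 4·(0) − 2·(0) = 0
  T: 2·[ϕ]_T + 2·[E]_T − 4·[ω]_T − 2·[γ]_T = 2·(-2) + 2·(-2) − 4·(-1) − 2·(-2) = 0
All base exponents vanish — dimensionless.

yes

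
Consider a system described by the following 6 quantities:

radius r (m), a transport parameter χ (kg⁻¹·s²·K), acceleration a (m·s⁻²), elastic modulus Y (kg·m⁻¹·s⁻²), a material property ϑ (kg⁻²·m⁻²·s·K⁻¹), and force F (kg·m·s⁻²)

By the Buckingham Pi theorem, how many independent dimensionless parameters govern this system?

There are 6 variables and 4 base dimensions (M, L, T, Θ).
The dimension matrix has rank 4.
Independent dimensionless groups: 6 − 4 = 2.

2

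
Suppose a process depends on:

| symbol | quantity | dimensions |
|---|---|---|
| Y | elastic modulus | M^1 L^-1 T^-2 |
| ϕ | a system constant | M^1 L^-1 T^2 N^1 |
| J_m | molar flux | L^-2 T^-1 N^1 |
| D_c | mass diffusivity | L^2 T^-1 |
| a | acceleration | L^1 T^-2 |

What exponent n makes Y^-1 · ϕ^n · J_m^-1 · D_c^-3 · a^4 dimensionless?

1

Balance the M exponent: (1)·n from ϕ, plus −(1) − (0) − 3·(0) + 4·(0) = -1 from the rest, must sum to zero.
n − 1 = 0, so n = 1.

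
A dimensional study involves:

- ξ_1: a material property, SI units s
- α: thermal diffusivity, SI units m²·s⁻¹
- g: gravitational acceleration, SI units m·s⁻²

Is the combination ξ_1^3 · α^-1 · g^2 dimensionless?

Sum the exponent of each base dimension across the product:
  M: 3·[ξ_1]_M − [α]_M + 2·[g]_M = 3·(0) − (0) + 2·(0) = 0
  L: 3·[ξ_1]_L − [α]_L + 2·[g]_L = 3·(0) − (2) + 2·(1) = 0
  T: 3·[ξ_1]_T − [α]_T + 2·[g]_T = 3·(1) − (-1) + 2·(-2) = 0
  I: 3·[ξ_1]_I − [α]_I + 2·[g]_I = 3·(0) − (0) + 2·(0) = 0
All base exponents vanish — dimensionless.

yes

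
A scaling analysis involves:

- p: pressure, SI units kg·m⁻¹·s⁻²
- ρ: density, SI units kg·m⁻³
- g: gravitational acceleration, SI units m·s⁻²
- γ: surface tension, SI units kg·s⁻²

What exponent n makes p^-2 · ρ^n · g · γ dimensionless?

Balance the M exponent: (1)·n from ρ, plus −2·(1) + (0) + (1) = -1 from the rest, must sum to zero.
n − 1 = 0, so n = 1.

1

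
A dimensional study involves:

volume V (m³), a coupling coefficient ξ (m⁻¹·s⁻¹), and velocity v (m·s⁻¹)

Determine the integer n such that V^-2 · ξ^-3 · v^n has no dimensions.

Balance the L exponent: (1)·n from v, plus −2·(3) − 3·(-1) = -3 from the rest, must sum to zero.
n − 3 = 0, so n = 3.

3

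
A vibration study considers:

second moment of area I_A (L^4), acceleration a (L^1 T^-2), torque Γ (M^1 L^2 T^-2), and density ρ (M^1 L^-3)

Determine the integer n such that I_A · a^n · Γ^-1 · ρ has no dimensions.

1

Balance the L exponent: (1)·n from a, plus (4) − (2) + (-3) = -1 from the rest, must sum to zero.
n − 1 = 0, so n = 1.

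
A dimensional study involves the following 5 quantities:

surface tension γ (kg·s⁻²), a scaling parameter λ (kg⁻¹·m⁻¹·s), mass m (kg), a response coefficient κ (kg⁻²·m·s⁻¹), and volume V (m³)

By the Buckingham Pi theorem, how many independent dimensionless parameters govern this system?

There are 5 variables and 3 base dimensions (M, L, T).
The dimension matrix has rank 3.
Independent dimensionless groups: 5 − 3 = 2.

2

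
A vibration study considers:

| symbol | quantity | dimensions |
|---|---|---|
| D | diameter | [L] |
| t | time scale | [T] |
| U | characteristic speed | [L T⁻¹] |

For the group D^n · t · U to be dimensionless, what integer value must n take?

Balance the L exponent: (1)·n from D, plus (0) + (1) = 1 from the rest, must sum to zero.
n + 1 = 0, so n = -1.

-1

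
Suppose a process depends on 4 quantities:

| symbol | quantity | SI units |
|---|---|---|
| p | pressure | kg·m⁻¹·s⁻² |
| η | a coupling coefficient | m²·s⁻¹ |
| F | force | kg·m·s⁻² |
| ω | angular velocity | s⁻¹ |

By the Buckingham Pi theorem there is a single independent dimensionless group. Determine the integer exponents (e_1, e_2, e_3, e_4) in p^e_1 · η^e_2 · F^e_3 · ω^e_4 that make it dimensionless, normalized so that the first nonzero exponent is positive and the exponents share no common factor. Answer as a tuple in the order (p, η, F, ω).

(1, 1, -1, -1)

M: e_1·(1) + e_2·(0) + e_3·(1) + e_4·(0) = 0
L: e_1·(-1) + e_2·(2) + e_3·(1) + e_4·(0) = 0
T: e_1·(-2) + e_2·(-1) + e_3·(-2) + e_4·(-1) = 0
Solving this homogeneous linear system for the smallest-integer solution (first nonzero entry positive) gives (1, 1, -1, -1).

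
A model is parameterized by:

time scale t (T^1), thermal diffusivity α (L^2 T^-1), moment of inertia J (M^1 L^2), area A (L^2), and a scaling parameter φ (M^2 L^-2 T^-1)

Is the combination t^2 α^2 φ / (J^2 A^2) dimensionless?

no

Sum the exponent of each base dimension across the product:
  M: 2·[t]_M + 2·[α]_M − 2·[J]_M − 2·[A]_M + [φ]_M = 2·(0) + 2·(0) − 2·(1) − 2·(0) + (2) = 0
  L: 2·[t]_L + 2·[α]_L − 2·[J]_L − 2·[A]_L + [φ]_L = 2·(0) + 2·(2) − 2·(2) − 2·(2) + (-2) = -6
  T: 2·[t]_T + 2·[α]_T − 2·[J]_T − 2·[A]_T + [φ]_T = 2·(1) + 2·(-1) − 2·(0) − 2·(0) + (-1) = -1
Net dimensions [L⁻⁶ T⁻¹] ≠ [1] — not dimensionless.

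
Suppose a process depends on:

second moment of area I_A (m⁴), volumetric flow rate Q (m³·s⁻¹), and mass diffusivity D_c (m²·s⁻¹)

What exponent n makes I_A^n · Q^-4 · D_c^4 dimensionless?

Balance the L exponent: (4)·n from I_A, plus −4·(3) + 4·(2) = -4 from the rest, must sum to zero.
4n − 4 = 0, so n = 1.

1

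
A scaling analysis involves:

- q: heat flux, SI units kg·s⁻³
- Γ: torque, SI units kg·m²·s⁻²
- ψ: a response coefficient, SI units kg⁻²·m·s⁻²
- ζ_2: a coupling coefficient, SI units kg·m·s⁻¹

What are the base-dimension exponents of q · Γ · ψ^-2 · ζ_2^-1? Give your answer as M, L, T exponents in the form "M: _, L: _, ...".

M: 5, L: -1, T: 0

Collect each base-dimension exponent across the product:
  M: (1) + (1) − 2·(-2) − (1) = 5
  L: (0) + (2) − 2·(1) − (1) = -1
  T: (-3) + (-2) − 2·(-2) − (-1) = 0
So the dimensions are [M⁵ L⁻¹].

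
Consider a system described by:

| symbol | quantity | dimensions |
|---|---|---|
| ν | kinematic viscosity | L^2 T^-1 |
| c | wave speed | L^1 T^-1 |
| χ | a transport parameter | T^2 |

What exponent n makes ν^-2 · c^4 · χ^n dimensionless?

Balance the T exponent: (2)·n from χ, plus −2·(-1) + 4·(-1) = -2 from the rest, must sum to zero.
2n − 2 = 0, so n = 1.

1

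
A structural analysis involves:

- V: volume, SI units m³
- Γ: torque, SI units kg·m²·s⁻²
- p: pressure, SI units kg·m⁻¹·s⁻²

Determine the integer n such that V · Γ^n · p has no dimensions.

Balance the M exponent: (1)·n from Γ, plus (0) + (1) = 1 from the rest, must sum to zero.
n + 1 = 0, so n = -1.

-1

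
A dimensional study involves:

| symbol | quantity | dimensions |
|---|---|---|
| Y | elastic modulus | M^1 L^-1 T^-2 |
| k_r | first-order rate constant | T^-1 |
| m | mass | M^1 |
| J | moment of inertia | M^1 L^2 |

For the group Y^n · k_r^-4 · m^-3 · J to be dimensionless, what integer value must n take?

2

Balance the M exponent: (1)·n from Y, plus −4·(0) − 3·(1) + (1) = -2 from the rest, must sum to zero.
n − 2 = 0, so n = 2.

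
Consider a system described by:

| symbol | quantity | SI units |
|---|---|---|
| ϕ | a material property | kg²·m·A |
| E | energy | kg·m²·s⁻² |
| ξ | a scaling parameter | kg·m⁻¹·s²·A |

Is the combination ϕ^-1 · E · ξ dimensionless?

Sum the exponent of each base dimension across the product:
  M: −[ϕ]_M + [E]_M + [ξ]_M = −(2) + (1) + (1) = 0
  L: −[ϕ]_L + [E]_L + [ξ]_L = −(1) + (2) + (-1) = 0
  T: −[ϕ]_T + [E]_T + [ξ]_T = −(0) + (-2) + (2) = 0
  I: −[ϕ]_I + [E]_I + [ξ]_I = −(1) + (0) + (1) = 0
All base exponents vanish — dimensionless.

yes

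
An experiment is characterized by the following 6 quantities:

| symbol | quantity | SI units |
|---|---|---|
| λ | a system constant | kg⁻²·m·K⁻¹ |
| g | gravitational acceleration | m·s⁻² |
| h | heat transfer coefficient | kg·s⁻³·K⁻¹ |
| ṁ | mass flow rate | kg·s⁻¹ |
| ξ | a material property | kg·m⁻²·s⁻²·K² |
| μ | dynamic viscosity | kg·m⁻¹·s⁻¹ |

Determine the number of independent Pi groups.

There are 6 variables and 4 base dimensions (M, L, T, Θ).
The dimension matrix has rank 4.
Independent dimensionless groups: 6 − 4 = 2.

2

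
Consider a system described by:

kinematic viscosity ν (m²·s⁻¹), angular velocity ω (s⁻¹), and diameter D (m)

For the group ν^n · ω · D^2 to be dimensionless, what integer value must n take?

-1

Balance the L exponent: (2)·n from ν, plus (0) + 2·(1) = 2 from the rest, must sum to zero.
2n + 2 = 0, so n = -1.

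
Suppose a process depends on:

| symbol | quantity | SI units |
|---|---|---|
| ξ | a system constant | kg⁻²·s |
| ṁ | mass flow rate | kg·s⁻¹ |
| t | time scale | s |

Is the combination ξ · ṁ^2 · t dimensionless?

yes

Sum the exponent of each base dimension across the product:
  M: [ξ]_M + 2·[ṁ]_M + [t]_M = (-2) + 2·(1) + (0) = 0
  L: [ξ]_L + 2·[ṁ]_L + [t]_L = (0) + 2·(0) + (0) = 0
  T: [ξ]_T + 2·[ṁ]_T + [t]_T = (1) + 2·(-1) + (1) = 0
All base exponents vanish — dimensionless.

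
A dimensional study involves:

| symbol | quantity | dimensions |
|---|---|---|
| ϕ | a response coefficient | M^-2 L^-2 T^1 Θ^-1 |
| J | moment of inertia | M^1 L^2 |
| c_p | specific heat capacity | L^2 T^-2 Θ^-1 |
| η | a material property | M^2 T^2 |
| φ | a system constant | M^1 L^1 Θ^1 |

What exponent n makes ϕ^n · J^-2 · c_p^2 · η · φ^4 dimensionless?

2

Balance the M exponent: (-2)·n from ϕ, plus −2·(1) + 2·(0) + (2) + 4·(1) = 4 from the rest, must sum to zero.
-2n + 4 = 0, so n = 2.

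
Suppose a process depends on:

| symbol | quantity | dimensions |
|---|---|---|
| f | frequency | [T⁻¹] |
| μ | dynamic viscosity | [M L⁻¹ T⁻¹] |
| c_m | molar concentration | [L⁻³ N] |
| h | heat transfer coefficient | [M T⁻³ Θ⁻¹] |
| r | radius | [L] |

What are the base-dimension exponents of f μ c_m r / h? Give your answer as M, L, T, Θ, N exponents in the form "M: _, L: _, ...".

M: 0, L: -3, T: 1, Θ: 1, N: 1

Collect each base-dimension exponent across the product:
  M: (0) + (1) + (0) − (1) + (0) = 0
  L: (0) + (-1) + (-3) − (0) + (1) = -3
  T: (-1) + (-1) + (0) − (-3) + (0) = 1
  Θ: (0) + (0) + (0) − (-1) + (0) = 1
  N: (0) + (0) + (1) − (0) + (0) = 1
So the dimensions are [L⁻³ T Θ N].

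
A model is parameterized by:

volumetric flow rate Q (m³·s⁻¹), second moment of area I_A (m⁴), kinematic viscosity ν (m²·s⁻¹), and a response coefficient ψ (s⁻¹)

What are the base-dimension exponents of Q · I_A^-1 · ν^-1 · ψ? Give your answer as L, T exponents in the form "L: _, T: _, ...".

L: -3, T: -1

Collect each base-dimension exponent across the product:
  L: (3) − (4) − (2) + (0) = -3
  T: (-1) − (0) − (-1) + (-1) = -1
So the dimensions are [L⁻³ T⁻¹].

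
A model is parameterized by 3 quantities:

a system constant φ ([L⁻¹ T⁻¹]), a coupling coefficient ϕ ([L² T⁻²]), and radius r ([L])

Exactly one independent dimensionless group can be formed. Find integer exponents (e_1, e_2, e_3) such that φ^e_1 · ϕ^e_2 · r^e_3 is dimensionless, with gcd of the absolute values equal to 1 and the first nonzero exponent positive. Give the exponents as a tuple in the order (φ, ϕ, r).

L: e_1·(-1) + e_2·(2) + e_3·(1) = 0
T: e_1·(-1) + e_2·(-2) + e_3·(0) = 0
Solving this homogeneous linear system for the smallest-integer solution (first nonzero entry positive) gives (2, -1, 4).

(2, -1, 4)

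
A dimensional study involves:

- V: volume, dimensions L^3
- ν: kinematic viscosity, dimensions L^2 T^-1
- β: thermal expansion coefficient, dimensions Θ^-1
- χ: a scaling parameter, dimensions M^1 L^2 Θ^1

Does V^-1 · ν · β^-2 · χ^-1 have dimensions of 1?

no

Sum the exponent of each base dimension across the product:
  M: −[V]_M + [ν]_M − 2·[β]_M − [χ]_M = −(0) + (0) − 2·(0) − (1) = -1
  L: −[V]_L + [ν]_L − 2·[β]_L − [χ]_L = −(3) + (2) − 2·(0) − (2) = -3
  T: −[V]_T + [ν]_T − 2·[β]_T − [χ]_T = −(0) + (-1) − 2·(0) − (0) = -1
  Θ: −[V]_Θ + [ν]_Θ − 2·[β]_Θ − [χ]_Θ = −(0) + (0) − 2·(-1) − (1) = 1
Net dimensions [M⁻¹ L⁻³ T⁻¹ Θ] ≠ [1] — not dimensionless.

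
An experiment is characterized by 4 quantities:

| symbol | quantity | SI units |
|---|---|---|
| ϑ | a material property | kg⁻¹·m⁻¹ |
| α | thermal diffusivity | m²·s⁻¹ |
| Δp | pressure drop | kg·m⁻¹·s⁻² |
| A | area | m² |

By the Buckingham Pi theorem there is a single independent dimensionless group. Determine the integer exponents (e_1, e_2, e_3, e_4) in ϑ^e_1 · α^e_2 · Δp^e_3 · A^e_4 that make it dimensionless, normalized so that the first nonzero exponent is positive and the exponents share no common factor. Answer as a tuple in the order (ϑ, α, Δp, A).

(1, -2, 1, 3)

M: e_1·(-1) + e_2·(0) + e_3·(1) + e_4·(0) = 0
L: e_1·(-1) + e_2·(2) + e_3·(-1) + e_4·(2) = 0
T: e_1·(0) + e_2·(-1) + e_3·(-2) + e_4·(0) = 0
Solving this homogeneous linear system for the smallest-integer solution (first nonzero entry positive) gives (1, -2, 1, 3).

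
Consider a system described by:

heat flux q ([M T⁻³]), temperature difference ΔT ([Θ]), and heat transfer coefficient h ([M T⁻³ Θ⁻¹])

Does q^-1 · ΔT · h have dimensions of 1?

Sum the exponent of each base dimension across the product:
  M: −[q]_M + [ΔT]_M + [h]_M = −(1) + (0) + (1) = 0
  L: −[q]_L + [ΔT]_L + [h]_L = −(0) + (0) + (0) = 0
  T: −[q]_T + [ΔT]_T + [h]_T = −(-3) + (0) + (-3) = 0
  Θ: −[q]_Θ + [ΔT]_Θ + [h]_Θ = −(0) + (1) + (-1) = 0
All base exponents vanish — dimensionless.

yes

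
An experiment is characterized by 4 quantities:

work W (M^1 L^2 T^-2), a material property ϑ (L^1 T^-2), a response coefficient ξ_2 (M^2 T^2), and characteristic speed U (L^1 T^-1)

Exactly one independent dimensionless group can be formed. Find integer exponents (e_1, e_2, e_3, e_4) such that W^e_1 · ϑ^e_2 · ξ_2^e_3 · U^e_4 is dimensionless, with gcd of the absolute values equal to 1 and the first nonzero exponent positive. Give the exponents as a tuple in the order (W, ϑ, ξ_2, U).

(2, -2, -1, -2)

M: e_1·(1) + e_2·(0) + e_3·(2) + e_4·(0) = 0
L: e_1·(2) + e_2·(1) + e_3·(0) + e_4·(1) = 0
T: e_1·(-2) + e_2·(-2) + e_3·(2) + e_4·(-1) = 0
Solving this homogeneous linear system for the smallest-integer solution (first nonzero entry positive) gives (2, -2, -1, -2).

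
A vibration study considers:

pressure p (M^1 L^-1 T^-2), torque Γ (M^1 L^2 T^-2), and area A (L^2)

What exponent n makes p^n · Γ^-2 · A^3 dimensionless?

2

Balance the M exponent: (1)·n from p, plus −2·(1) + 3·(0) = -2 from the rest, must sum to zero.
n − 2 = 0, so n = 2.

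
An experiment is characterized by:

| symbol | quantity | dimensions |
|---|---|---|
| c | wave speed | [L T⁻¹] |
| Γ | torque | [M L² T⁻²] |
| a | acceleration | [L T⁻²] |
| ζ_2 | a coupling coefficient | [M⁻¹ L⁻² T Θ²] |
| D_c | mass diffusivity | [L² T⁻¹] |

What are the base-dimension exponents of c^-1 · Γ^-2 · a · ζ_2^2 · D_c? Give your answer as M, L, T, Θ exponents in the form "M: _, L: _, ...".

Collect each base-dimension exponent across the product:
  M: −(0) − 2·(1) + (0) + 2·(-1) + (0) = -4
  L: −(1) − 2·(2) + (1) + 2·(-2) + (2) = -6
  T: −(-1) − 2·(-2) + (-2) + 2·(1) + (-1) = 4
  Θ: −(0) − 2·(0) + (0) + 2·(2) + (0) = 4
So the dimensions are [M⁻⁴ L⁻⁶ T⁴ Θ⁴].

M: -4, L: -6, T: 4, Θ: 4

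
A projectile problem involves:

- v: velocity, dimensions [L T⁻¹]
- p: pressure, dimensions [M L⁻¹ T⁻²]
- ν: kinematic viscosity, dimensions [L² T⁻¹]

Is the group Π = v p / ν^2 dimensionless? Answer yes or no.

no

Sum the exponent of each base dimension across the product:
  M: [v]_M + [p]_M − 2·[ν]_M = (0) + (1) − 2·(0) = 1
  L: [v]_L + [p]_L − 2·[ν]_L = (1) + (-1) − 2·(2) = -4
  T: [v]_T + [p]_T − 2·[ν]_T = (-1) + (-2) − 2·(-1) = -1
Net dimensions [M L⁻⁴ T⁻¹] ≠ [1] — not dimensionless.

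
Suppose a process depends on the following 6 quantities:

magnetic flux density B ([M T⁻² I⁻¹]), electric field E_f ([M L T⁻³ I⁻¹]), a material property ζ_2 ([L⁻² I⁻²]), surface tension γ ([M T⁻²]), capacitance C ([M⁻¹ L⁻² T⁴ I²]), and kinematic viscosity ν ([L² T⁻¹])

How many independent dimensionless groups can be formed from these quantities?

2

There are 6 variables and 4 base dimensions (M, L, T, I).
The dimension matrix has rank 4.
Independent dimensionless groups: 6 − 4 = 2.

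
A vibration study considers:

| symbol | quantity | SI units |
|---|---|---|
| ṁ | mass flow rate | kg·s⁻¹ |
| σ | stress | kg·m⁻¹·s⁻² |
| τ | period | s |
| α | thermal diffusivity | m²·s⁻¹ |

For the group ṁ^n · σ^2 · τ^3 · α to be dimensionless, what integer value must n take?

-2

Balance the M exponent: (1)·n from ṁ, plus 2·(1) + 3·(0) + (0) = 2 from the rest, must sum to zero.
n + 2 = 0, so n = -2.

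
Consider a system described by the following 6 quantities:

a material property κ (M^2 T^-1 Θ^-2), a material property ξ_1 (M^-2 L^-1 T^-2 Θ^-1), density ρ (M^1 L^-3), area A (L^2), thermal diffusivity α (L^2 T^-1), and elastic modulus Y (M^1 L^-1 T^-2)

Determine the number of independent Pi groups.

2

There are 6 variables and 4 base dimensions (M, L, T, Θ).
The dimension matrix has rank 4.
Independent dimensionless groups: 6 − 4 = 2.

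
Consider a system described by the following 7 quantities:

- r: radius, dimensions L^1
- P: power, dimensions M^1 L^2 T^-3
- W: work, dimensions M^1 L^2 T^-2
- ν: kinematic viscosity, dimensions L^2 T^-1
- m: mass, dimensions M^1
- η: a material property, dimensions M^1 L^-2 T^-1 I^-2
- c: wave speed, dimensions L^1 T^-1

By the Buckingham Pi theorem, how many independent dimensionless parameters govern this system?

3

There are 7 variables and 4 base dimensions (M, L, T, I).
The dimension matrix has rank 4.
Independent dimensionless groups: 7 − 4 = 3.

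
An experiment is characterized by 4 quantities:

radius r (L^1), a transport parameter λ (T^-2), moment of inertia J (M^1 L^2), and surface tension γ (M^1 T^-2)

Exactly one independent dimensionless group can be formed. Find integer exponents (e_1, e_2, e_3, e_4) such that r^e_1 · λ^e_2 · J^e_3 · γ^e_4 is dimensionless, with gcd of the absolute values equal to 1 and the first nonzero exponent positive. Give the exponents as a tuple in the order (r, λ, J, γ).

(2, -1, -1, 1)

M: e_1·(0) + e_2·(0) + e_3·(1) + e_4·(1) = 0
L: e_1·(1) + e_2·(0) + e_3·(2) + e_4·(0) = 0
T: e_1·(0) + e_2·(-2) + e_3·(0) + e_4·(-2) = 0
Solving this homogeneous linear system for the smallest-integer solution (first nonzero entry positive) gives (2, -1, -1, 1).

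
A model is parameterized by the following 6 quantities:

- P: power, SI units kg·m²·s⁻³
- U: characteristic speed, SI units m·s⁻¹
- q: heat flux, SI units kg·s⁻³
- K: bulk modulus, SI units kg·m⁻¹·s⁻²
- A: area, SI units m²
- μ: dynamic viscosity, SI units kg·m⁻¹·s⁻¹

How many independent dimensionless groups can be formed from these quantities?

There are 6 variables and 3 base dimensions (M, L, T).
The dimension matrix has rank 3.
Independent dimensionless groups: 6 − 3 = 3.

3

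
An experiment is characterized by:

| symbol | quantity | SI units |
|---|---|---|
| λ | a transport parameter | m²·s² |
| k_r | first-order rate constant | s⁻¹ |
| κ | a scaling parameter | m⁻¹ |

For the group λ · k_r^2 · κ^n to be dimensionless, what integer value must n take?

Balance the L exponent: (-1)·n from κ, plus (2) + 2·(0) = 2 from the rest, must sum to zero.
−n + 2 = 0, so n = 2.

2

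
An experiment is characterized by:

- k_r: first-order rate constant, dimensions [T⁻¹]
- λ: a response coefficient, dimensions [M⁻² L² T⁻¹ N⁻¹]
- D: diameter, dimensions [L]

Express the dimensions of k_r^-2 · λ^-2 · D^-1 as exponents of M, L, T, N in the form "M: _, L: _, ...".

Collect each base-dimension exponent across the product:
  M: −2·(0) − 2·(-2) − (0) = 4
  L: −2·(0) − 2·(2) − (1) = -5
  T: −2·(-1) − 2·(-1) − (0) = 4
  N: −2·(0) − 2·(-1) − (0) = 2
So the dimensions are [M⁴ L⁻⁵ T⁴ N²].

M: 4, L: -5, T: 4, N: 2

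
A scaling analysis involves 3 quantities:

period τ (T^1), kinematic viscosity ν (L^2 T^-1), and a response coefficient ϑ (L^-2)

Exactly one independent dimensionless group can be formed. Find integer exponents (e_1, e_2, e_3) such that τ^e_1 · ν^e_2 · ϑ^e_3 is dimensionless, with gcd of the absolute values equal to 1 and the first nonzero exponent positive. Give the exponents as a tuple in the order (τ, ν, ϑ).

(1, 1, 1)

L: e_1·(0) + e_2·(2) + e_3·(-2) = 0
T: e_1·(1) + e_2·(-1) + e_3·(0) = 0
Solving this homogeneous linear system for the smallest-integer solution (first nonzero entry positive) gives (1, 1, 1).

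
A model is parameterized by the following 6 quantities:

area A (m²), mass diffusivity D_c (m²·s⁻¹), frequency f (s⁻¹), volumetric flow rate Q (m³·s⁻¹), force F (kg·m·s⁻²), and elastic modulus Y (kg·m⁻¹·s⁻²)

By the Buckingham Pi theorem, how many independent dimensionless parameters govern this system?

There are 6 variables and 3 base dimensions (M, L, T).
The dimension matrix has rank 3.
Independent dimensionless groups: 6 − 3 = 3.

3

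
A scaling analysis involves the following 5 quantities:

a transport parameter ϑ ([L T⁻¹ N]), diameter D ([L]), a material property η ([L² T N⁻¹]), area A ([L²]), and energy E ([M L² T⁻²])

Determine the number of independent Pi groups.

2

There are 5 variables and 4 base dimensions (M, L, T, N).
The dimension matrix has rank 3 (less than 4: the dimension vectors are linearly dependent).
Independent dimensionless groups: 5 − 3 = 2.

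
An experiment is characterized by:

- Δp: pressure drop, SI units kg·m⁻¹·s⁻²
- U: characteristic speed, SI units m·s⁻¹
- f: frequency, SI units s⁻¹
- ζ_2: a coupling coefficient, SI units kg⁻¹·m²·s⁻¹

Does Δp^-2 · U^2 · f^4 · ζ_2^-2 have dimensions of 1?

yes

Sum the exponent of each base dimension across the product:
  M: −2·[Δp]_M + 2·[U]_M + 4·[f]_M − 2·[ζ_2]_M = −2·(1) + 2·(0) + 4·(0) − 2·(-1) = 0
  L: −2·[Δp]_L + 2·[U]_L + 4·[f]_L − 2·[ζ_2]_L = −2·(-1) + 2·(1) + 4·(0) − 2·(2) = 0
  T: −2·[Δp]_T + 2·[U]_T + 4·[f]_T − 2·[ζ_2]_T = −2·(-2) + 2·(-1) + 4·(-1) − 2·(-1) = 0
All base exponents vanish — dimensionless.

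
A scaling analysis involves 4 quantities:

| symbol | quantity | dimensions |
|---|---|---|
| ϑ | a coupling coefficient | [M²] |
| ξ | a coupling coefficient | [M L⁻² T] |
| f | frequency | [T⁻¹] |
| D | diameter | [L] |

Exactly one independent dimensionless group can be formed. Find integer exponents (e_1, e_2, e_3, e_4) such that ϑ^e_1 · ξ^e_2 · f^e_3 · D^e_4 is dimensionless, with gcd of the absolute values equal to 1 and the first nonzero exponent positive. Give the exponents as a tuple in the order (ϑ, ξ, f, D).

M: e_1·(2) + e_2·(1) + e_3·(0) + e_4·(0) = 0
L: e_1·(0) + e_2·(-2) + e_3·(0) + e_4·(1) = 0
T: e_1·(0) + e_2·(1) + e_3·(-1) + e_4·(0) = 0
Solving this homogeneous linear system for the smallest-integer solution (first nonzero entry positive) gives (1, -2, -2, -4).

(1, -2, -2, -4)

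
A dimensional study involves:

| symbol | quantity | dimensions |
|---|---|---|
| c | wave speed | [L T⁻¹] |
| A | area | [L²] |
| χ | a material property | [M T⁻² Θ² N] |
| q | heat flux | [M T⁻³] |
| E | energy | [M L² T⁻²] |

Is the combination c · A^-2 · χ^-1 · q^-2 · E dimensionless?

no

Sum the exponent of each base dimension across the product:
  M: [c]_M − 2·[A]_M − [χ]_M − 2·[q]_M + [E]_M = (0) − 2·(0) − (1) − 2·(1) + (1) = -2
  L: [c]_L − 2·[A]_L − [χ]_L − 2·[q]_L + [E]_L = (1) − 2·(2) − (0) − 2·(0) + (2) = -1
  T: [c]_T − 2·[A]_T − [χ]_T − 2·[q]_T + [E]_T = (-1) − 2·(0) − (-2) − 2·(-3) + (-2) = 5
  Θ: [c]_Θ − 2·[A]_Θ − [χ]_Θ − 2·[q]_Θ + [E]_Θ = (0) − 2·(0) − (2) − 2·(0) + (0) = -2
  N: [c]_N − 2·[A]_N − [χ]_N − 2·[q]_N + [E]_N = (0) − 2·(0) − (1) − 2·(0) + (0) = -1
Net dimensions [M⁻² L⁻¹ T⁵ Θ⁻² N⁻¹] ≠ [1] — not dimensionless.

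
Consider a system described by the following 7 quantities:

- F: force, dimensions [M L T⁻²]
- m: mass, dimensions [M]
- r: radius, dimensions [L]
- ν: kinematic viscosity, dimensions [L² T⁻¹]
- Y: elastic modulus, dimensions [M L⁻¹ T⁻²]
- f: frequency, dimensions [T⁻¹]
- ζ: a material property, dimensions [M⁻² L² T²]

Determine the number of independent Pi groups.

4

There are 7 variables and 3 base dimensions (M, L, T).
The dimension matrix has rank 3.
Independent dimensionless groups: 7 − 3 = 4.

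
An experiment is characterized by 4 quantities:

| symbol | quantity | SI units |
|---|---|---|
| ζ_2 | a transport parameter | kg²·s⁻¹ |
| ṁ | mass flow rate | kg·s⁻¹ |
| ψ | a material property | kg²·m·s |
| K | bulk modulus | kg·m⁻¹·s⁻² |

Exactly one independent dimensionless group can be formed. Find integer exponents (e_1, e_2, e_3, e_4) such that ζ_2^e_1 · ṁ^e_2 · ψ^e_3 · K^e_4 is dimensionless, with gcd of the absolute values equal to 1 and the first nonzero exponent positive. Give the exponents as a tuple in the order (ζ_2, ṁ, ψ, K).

(2, -1, -1, -1)

M: e_1·(2) + e_2·(1) + e_3·(2) + e_4·(1) = 0
L: e_1·(0) + e_2·(0) + e_3·(1) + e_4·(-1) = 0
T: e_1·(-1) + e_2·(-1) + e_3·(1) + e_4·(-2) = 0
Solving this homogeneous linear system for the smallest-integer solution (first nonzero entry positive) gives (2, -1, -1, -1).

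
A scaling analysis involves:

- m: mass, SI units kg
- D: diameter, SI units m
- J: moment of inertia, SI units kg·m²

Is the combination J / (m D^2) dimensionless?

yes

Sum the exponent of each base dimension across the product:
  M: −[m]_M − 2·[D]_M + [J]_M = −(1) − 2·(0) + (1) = 0
  L: −[m]_L − 2·[D]_L + [J]_L = −(0) − 2·(1) + (2) = 0
  T: −[m]_T − 2·[D]_T + [J]_T = −(0) − 2·(0) + (0) = 0
All base exponents vanish — dimensionless.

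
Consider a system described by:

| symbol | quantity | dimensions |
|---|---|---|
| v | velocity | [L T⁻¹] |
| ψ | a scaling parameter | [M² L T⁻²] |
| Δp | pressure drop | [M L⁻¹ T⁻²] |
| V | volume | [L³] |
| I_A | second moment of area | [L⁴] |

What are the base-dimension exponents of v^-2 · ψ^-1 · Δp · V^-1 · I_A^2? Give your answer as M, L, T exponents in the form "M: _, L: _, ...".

M: -1, L: 1, T: 2

Collect each base-dimension exponent across the product:
  M: −2·(0) − (2) + (1) − (0) + 2·(0) = -1
  L: −2·(1) − (1) + (-1) − (3) + 2·(4) = 1
  T: −2·(-1) − (-2) + (-2) − (0) + 2·(0) = 2
So the dimensions are [M⁻¹ L T²].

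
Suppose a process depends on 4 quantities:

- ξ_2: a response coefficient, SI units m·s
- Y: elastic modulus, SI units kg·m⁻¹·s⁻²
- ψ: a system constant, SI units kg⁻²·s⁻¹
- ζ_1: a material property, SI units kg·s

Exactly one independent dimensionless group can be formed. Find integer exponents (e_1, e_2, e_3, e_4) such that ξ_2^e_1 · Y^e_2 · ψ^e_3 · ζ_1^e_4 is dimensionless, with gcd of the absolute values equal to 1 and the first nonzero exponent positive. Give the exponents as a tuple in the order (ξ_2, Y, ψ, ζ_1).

(1, 1, 2, 3)

M: e_1·(0) + e_2·(1) + e_3·(-2) + e_4·(1) = 0
L: e_1·(1) + e_2·(-1) + e_3·(0) + e_4·(0) = 0
T: e_1·(1) + e_2·(-2) + e_3·(-1) + e_4·(1) = 0
Solving this homogeneous linear system for the smallest-integer solution (first nonzero entry positive) gives (1, 1, 2, 3).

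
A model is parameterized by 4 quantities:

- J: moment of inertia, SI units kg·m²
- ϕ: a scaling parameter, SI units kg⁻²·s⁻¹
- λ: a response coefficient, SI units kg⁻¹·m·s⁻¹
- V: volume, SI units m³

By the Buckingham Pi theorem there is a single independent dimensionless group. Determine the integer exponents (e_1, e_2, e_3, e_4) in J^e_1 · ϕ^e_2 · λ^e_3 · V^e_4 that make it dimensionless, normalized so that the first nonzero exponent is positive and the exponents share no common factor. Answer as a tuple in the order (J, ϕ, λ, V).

M: e_1·(1) + e_2·(-2) + e_3·(-1) + e_4·(0) = 0
L: e_1·(2) + e_2·(0) + e_3·(1) + e_4·(3) = 0
T: e_1·(0) + e_2·(-1) + e_3·(-1) + e_4·(0) = 0
Solving this homogeneous linear system for the smallest-integer solution (first nonzero entry positive) gives (3, 3, -3, -1).

(3, 3, -3, -1)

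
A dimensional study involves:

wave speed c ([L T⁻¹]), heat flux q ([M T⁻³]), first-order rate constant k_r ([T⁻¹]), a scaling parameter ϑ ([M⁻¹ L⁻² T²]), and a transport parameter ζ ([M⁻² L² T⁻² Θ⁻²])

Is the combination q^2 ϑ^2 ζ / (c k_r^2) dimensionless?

Sum the exponent of each base dimension across the product:
  M: −[c]_M + 2·[q]_M − 2·[k_r]_M + 2·[ϑ]_M + [ζ]_M = −(0) + 2·(1) − 2·(0) + 2·(-1) + (-2) = -2
  L: −[c]_L + 2·[q]_L − 2·[k_r]_L + 2·[ϑ]_L + [ζ]_L = −(1) + 2·(0) − 2·(0) + 2·(-2) + (2) = -3
  T: −[c]_T + 2·[q]_T − 2·[k_r]_T + 2·[ϑ]_T + [ζ]_T = −(-1) + 2·(-3) − 2·(-1) + 2·(2) + (-2) = -1
  Θ: −[c]_Θ + 2·[q]_Θ − 2·[k_r]_Θ + 2·[ϑ]_Θ + [ζ]_Θ = −(0) + 2·(0) − 2·(0) + 2·(0) + (-2) = -2
Net dimensions [M⁻² L⁻³ T⁻¹ Θ⁻²] ≠ [1] — not dimensionless.

no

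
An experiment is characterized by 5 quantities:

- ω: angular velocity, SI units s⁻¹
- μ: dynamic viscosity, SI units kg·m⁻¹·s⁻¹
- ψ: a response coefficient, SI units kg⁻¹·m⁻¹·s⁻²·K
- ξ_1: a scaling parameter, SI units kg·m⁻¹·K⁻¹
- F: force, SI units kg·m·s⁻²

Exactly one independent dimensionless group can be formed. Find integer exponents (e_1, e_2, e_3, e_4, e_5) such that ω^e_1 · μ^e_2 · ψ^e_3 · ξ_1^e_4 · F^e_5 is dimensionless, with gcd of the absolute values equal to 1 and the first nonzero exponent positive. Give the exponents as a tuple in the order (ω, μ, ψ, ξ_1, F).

(3, 1, -1, -1, -1)

M: e_1·(0) + e_2·(1) + e_3·(-1) + e_4·(1) + e_5·(1) = 0
L: e_1·(0) + e_2·(-1) + e_3·(-1) + e_4·(-1) + e_5·(1) = 0
T: e_1·(-1) + e_2·(-1) + e_3·(-2) + e_4·(0) + e_5·(-2) = 0
Θ: e_1·(0) + e_2·(0) + e_3·(1) + e_4·(-1) + e_5·(0) = 0
Solving this homogeneous linear system for the smallest-integer solution (first nonzero entry positive) gives (3, 1, -1, -1, -1).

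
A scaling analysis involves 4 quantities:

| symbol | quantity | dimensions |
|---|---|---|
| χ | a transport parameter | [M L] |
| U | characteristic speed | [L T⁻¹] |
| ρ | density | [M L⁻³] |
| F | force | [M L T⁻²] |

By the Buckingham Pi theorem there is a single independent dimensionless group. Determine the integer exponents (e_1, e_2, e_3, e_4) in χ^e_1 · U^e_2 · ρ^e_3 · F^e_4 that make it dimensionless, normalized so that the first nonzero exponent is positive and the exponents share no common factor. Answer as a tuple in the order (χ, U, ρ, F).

M: e_1·(1) + e_2·(0) + e_3·(1) + e_4·(1) = 0
L: e_1·(1) + e_2·(1) + e_3·(-3) + e_4·(1) = 0
T: e_1·(0) + e_2·(-1) + e_3·(0) + e_4·(-2) = 0
Solving this homogeneous linear system for the smallest-integer solution (first nonzero entry positive) gives (1, 4, 1, -2).

(1, 4, 1, -2)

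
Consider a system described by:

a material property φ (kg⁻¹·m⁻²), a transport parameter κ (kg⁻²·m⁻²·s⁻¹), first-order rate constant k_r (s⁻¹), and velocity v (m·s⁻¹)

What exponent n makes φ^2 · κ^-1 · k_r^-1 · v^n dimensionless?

Balance the L exponent: (1)·n from v, plus 2·(-2) − (-2) − (0) = -2 from the rest, must sum to zero.
n − 2 = 0, so n = 2.

2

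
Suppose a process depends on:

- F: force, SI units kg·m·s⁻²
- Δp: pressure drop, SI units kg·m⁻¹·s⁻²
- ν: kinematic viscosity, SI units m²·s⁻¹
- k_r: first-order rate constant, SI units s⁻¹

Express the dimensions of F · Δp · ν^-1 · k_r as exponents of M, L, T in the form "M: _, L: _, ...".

M: 2, L: -2, T: -4

Collect each base-dimension exponent across the product:
  M: (1) + (1) − (0) + (0) = 2
  L: (1) + (-1) − (2) + (0) = -2
  T: (-2) + (-2) − (-1) + (-1) = -4
So the dimensions are [M² L⁻² T⁻⁴].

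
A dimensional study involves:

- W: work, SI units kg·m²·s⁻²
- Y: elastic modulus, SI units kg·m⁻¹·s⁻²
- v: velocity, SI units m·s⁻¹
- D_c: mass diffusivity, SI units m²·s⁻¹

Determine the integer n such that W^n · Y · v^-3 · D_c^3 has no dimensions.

Balance the M exponent: (1)·n from W, plus (1) − 3·(0) + 3·(0) = 1 from the rest, must sum to zero.
n + 1 = 0, so n = -1.

-1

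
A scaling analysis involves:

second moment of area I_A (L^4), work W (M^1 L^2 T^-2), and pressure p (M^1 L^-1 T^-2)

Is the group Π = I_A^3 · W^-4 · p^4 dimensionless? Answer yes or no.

Sum the exponent of each base dimension across the product:
  M: 3·[I_A]_M − 4·[W]_M + 4·[p]_M = 3·(0) − 4·(1) + 4·(1) = 0
  L: 3·[I_A]_L − 4·[W]_L + 4·[p]_L = 3·(4) − 4·(2) + 4·(-1) = 0
  T: 3·[I_A]_T − 4·[W]_T + 4·[p]_T = 3·(0) − 4·(-2) + 4·(-2) = 0
All base exponents vanish — dimensionless.

yes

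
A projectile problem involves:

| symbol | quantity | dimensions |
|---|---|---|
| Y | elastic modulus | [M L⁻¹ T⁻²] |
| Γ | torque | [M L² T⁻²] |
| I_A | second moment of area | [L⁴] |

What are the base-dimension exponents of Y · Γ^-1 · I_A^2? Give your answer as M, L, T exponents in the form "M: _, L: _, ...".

Collect each base-dimension exponent across the product:
  M: (1) − (1) + 2·(0) = 0
  L: (-1) − (2) + 2·(4) = 5
  T: (-2) − (-2) + 2·(0) = 0
So the dimensions are [L⁵].

M: 0, L: 5, T: 0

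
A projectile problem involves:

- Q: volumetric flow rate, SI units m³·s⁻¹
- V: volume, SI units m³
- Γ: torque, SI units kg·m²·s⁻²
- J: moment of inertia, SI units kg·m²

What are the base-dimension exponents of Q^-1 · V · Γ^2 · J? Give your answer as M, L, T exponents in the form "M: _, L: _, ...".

M: 3, L: 6, T: -3

Collect each base-dimension exponent across the product:
  M: −(0) + (0) + 2·(1) + (1) = 3
  L: −(3) + (3) + 2·(2) + (2) = 6
  T: −(-1) + (0) + 2·(-2) + (0) = -3
So the dimensions are [M³ L⁶ T⁻³].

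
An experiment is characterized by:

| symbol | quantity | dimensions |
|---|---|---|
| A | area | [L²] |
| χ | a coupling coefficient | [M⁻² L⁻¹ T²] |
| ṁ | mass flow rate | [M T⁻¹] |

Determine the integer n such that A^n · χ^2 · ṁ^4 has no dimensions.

1

Balance the L exponent: (2)·n from A, plus 2·(-1) + 4·(0) = -2 from the rest, must sum to zero.
2n − 2 = 0, so n = 1.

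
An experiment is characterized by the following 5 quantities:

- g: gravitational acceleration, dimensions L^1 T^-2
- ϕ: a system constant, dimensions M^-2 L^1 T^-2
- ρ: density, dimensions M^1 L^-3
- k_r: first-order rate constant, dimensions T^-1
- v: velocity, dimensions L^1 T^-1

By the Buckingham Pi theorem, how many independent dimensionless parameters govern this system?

2

There are 5 variables and 3 base dimensions (M, L, T).
The dimension matrix has rank 3.
Independent dimensionless groups: 5 − 3 = 2.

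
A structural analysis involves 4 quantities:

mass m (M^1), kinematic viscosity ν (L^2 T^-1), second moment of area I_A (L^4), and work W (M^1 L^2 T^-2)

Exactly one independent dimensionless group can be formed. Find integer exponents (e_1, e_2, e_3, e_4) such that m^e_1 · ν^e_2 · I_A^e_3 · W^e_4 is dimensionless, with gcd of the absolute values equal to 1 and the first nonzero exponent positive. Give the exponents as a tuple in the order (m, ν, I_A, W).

M: e_1·(1) + e_2·(0) + e_3·(0) + e_4·(1) = 0
L: e_1·(0) + e_2·(2) + e_3·(4) + e_4·(2) = 0
T: e_1·(0) + e_2·(-1) + e_3·(0) + e_4·(-2) = 0
Solving this homogeneous linear system for the smallest-integer solution (first nonzero entry positive) gives (2, 4, -1, -2).

(2, 4, -1, -2)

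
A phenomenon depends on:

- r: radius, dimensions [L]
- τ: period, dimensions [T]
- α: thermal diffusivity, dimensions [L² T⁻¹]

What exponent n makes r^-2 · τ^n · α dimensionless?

1

Balance the T exponent: (1)·n from τ, plus −2·(0) + (-1) = -1 from the rest, must sum to zero.
n − 1 = 0, so n = 1.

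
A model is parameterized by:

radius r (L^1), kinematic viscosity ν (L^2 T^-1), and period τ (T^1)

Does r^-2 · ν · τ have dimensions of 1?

yes

Sum the exponent of each base dimension across the product:
  M: −2·[r]_M + [ν]_M + [τ]_M = −2·(0) + (0) + (0) = 0
  L: −2·[r]_L + [ν]_L + [τ]_L = −2·(1) + (2) + (0) = 0
  T: −2·[r]_T + [ν]_T + [τ]_T = −2·(0) + (-1) + (1) = 0
All base exponents vanish — dimensionless.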